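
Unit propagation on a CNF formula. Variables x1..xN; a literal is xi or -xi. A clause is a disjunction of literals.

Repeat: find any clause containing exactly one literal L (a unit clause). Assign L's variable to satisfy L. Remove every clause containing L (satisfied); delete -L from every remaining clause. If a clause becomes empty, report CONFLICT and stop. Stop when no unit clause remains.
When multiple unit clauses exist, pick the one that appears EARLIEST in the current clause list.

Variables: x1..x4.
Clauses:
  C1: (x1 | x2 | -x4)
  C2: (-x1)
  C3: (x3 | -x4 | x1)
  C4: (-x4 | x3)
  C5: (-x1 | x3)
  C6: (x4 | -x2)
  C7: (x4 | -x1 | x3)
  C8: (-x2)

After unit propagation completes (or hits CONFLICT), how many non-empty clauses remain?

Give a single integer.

unit clause [-1] forces x1=F; simplify:
  drop 1 from [1, 2, -4] -> [2, -4]
  drop 1 from [3, -4, 1] -> [3, -4]
  satisfied 3 clause(s); 5 remain; assigned so far: [1]
unit clause [-2] forces x2=F; simplify:
  drop 2 from [2, -4] -> [-4]
  satisfied 2 clause(s); 3 remain; assigned so far: [1, 2]
unit clause [-4] forces x4=F; simplify:
  satisfied 3 clause(s); 0 remain; assigned so far: [1, 2, 4]

Answer: 0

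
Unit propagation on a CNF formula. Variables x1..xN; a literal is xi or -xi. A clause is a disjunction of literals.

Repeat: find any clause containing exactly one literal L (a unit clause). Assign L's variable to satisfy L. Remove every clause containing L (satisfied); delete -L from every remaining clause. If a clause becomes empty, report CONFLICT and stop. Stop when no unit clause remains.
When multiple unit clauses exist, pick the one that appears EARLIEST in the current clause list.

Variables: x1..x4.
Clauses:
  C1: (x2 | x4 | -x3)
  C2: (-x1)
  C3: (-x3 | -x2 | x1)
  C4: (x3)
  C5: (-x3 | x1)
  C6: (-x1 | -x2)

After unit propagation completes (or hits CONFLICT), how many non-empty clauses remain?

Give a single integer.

unit clause [-1] forces x1=F; simplify:
  drop 1 from [-3, -2, 1] -> [-3, -2]
  drop 1 from [-3, 1] -> [-3]
  satisfied 2 clause(s); 4 remain; assigned so far: [1]
unit clause [3] forces x3=T; simplify:
  drop -3 from [2, 4, -3] -> [2, 4]
  drop -3 from [-3, -2] -> [-2]
  drop -3 from [-3] -> [] (empty!)
  satisfied 1 clause(s); 3 remain; assigned so far: [1, 3]
CONFLICT (empty clause)

Answer: 2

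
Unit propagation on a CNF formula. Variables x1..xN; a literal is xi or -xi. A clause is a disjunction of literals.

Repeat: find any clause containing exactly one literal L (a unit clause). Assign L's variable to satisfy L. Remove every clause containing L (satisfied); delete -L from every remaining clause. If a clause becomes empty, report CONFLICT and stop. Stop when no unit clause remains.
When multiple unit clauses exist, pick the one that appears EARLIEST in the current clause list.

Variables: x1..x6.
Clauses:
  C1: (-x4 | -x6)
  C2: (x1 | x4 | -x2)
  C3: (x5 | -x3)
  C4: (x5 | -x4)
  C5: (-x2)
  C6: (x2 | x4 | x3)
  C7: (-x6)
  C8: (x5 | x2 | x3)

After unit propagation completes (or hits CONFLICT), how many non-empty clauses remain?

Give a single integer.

Answer: 4

Derivation:
unit clause [-2] forces x2=F; simplify:
  drop 2 from [2, 4, 3] -> [4, 3]
  drop 2 from [5, 2, 3] -> [5, 3]
  satisfied 2 clause(s); 6 remain; assigned so far: [2]
unit clause [-6] forces x6=F; simplify:
  satisfied 2 clause(s); 4 remain; assigned so far: [2, 6]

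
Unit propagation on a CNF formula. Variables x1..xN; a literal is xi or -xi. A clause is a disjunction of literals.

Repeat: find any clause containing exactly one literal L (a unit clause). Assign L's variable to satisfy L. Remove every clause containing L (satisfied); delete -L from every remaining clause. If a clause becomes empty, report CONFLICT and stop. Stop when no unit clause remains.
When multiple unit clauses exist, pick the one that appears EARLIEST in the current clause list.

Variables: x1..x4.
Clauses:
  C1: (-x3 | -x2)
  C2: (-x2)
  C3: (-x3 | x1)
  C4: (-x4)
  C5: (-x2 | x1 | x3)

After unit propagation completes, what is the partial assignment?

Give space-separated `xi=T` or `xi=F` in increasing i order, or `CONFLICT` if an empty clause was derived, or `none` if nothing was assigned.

Answer: x2=F x4=F

Derivation:
unit clause [-2] forces x2=F; simplify:
  satisfied 3 clause(s); 2 remain; assigned so far: [2]
unit clause [-4] forces x4=F; simplify:
  satisfied 1 clause(s); 1 remain; assigned so far: [2, 4]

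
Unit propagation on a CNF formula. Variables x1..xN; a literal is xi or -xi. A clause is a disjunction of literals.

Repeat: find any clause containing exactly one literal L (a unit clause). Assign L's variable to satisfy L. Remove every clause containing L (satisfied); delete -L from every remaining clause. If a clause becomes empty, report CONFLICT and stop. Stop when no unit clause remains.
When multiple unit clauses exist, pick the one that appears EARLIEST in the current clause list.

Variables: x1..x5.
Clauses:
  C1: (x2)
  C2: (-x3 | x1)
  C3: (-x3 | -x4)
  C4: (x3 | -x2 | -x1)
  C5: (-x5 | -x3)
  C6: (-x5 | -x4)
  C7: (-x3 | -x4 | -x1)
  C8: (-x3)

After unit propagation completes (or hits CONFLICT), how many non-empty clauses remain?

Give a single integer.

Answer: 1

Derivation:
unit clause [2] forces x2=T; simplify:
  drop -2 from [3, -2, -1] -> [3, -1]
  satisfied 1 clause(s); 7 remain; assigned so far: [2]
unit clause [-3] forces x3=F; simplify:
  drop 3 from [3, -1] -> [-1]
  satisfied 5 clause(s); 2 remain; assigned so far: [2, 3]
unit clause [-1] forces x1=F; simplify:
  satisfied 1 clause(s); 1 remain; assigned so far: [1, 2, 3]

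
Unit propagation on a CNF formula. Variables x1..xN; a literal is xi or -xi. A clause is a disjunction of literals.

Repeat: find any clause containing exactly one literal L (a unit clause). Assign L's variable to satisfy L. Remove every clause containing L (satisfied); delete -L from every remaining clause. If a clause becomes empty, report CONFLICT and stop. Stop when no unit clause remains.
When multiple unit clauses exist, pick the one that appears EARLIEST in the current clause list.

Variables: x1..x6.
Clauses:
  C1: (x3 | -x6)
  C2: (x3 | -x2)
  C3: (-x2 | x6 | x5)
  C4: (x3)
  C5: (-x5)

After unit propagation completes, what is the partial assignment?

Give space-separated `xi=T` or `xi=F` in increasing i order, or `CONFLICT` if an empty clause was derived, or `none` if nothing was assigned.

unit clause [3] forces x3=T; simplify:
  satisfied 3 clause(s); 2 remain; assigned so far: [3]
unit clause [-5] forces x5=F; simplify:
  drop 5 from [-2, 6, 5] -> [-2, 6]
  satisfied 1 clause(s); 1 remain; assigned so far: [3, 5]

Answer: x3=T x5=F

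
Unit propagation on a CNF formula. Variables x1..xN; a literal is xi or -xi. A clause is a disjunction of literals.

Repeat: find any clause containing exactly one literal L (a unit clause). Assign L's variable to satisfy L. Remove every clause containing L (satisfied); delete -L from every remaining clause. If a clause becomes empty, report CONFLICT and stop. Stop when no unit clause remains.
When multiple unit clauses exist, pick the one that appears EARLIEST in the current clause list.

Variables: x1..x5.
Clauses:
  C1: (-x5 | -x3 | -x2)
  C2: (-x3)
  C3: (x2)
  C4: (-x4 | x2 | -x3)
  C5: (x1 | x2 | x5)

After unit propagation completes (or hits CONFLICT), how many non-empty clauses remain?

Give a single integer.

unit clause [-3] forces x3=F; simplify:
  satisfied 3 clause(s); 2 remain; assigned so far: [3]
unit clause [2] forces x2=T; simplify:
  satisfied 2 clause(s); 0 remain; assigned so far: [2, 3]

Answer: 0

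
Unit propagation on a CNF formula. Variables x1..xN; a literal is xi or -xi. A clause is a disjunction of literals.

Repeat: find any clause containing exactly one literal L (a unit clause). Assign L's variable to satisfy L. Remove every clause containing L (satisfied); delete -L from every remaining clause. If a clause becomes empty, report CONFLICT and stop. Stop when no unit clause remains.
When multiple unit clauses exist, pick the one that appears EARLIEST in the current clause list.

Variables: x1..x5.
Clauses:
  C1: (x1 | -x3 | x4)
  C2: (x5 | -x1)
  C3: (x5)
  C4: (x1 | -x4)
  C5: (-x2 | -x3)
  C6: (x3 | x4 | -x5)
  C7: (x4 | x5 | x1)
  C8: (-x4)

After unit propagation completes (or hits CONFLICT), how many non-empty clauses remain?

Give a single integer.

Answer: 0

Derivation:
unit clause [5] forces x5=T; simplify:
  drop -5 from [3, 4, -5] -> [3, 4]
  satisfied 3 clause(s); 5 remain; assigned so far: [5]
unit clause [-4] forces x4=F; simplify:
  drop 4 from [1, -3, 4] -> [1, -3]
  drop 4 from [3, 4] -> [3]
  satisfied 2 clause(s); 3 remain; assigned so far: [4, 5]
unit clause [3] forces x3=T; simplify:
  drop -3 from [1, -3] -> [1]
  drop -3 from [-2, -3] -> [-2]
  satisfied 1 clause(s); 2 remain; assigned so far: [3, 4, 5]
unit clause [1] forces x1=T; simplify:
  satisfied 1 clause(s); 1 remain; assigned so far: [1, 3, 4, 5]
unit clause [-2] forces x2=F; simplify:
  satisfied 1 clause(s); 0 remain; assigned so far: [1, 2, 3, 4, 5]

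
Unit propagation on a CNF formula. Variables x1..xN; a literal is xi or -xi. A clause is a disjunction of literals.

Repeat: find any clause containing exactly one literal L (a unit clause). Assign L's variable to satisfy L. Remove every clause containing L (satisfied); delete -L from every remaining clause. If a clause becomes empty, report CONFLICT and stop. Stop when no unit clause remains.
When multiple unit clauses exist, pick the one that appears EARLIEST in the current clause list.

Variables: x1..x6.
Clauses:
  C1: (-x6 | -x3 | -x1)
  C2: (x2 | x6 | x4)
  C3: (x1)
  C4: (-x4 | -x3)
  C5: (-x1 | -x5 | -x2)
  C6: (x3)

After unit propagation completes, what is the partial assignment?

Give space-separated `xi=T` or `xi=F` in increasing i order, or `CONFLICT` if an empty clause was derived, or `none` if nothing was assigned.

Answer: x1=T x2=T x3=T x4=F x5=F x6=F

Derivation:
unit clause [1] forces x1=T; simplify:
  drop -1 from [-6, -3, -1] -> [-6, -3]
  drop -1 from [-1, -5, -2] -> [-5, -2]
  satisfied 1 clause(s); 5 remain; assigned so far: [1]
unit clause [3] forces x3=T; simplify:
  drop -3 from [-6, -3] -> [-6]
  drop -3 from [-4, -3] -> [-4]
  satisfied 1 clause(s); 4 remain; assigned so far: [1, 3]
unit clause [-6] forces x6=F; simplify:
  drop 6 from [2, 6, 4] -> [2, 4]
  satisfied 1 clause(s); 3 remain; assigned so far: [1, 3, 6]
unit clause [-4] forces x4=F; simplify:
  drop 4 from [2, 4] -> [2]
  satisfied 1 clause(s); 2 remain; assigned so far: [1, 3, 4, 6]
unit clause [2] forces x2=T; simplify:
  drop -2 from [-5, -2] -> [-5]
  satisfied 1 clause(s); 1 remain; assigned so far: [1, 2, 3, 4, 6]
unit clause [-5] forces x5=F; simplify:
  satisfied 1 clause(s); 0 remain; assigned so far: [1, 2, 3, 4, 5, 6]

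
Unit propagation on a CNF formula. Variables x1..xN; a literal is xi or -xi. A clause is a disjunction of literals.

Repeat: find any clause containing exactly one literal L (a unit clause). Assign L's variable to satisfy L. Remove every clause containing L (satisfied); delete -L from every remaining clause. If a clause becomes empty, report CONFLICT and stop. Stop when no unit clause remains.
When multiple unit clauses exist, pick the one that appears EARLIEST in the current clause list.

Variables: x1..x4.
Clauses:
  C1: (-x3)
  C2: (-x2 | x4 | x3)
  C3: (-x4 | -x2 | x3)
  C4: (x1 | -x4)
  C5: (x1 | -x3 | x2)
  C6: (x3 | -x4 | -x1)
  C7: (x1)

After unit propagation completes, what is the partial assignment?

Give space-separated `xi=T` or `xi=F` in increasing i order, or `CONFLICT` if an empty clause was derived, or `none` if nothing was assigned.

Answer: x1=T x2=F x3=F x4=F

Derivation:
unit clause [-3] forces x3=F; simplify:
  drop 3 from [-2, 4, 3] -> [-2, 4]
  drop 3 from [-4, -2, 3] -> [-4, -2]
  drop 3 from [3, -4, -1] -> [-4, -1]
  satisfied 2 clause(s); 5 remain; assigned so far: [3]
unit clause [1] forces x1=T; simplify:
  drop -1 from [-4, -1] -> [-4]
  satisfied 2 clause(s); 3 remain; assigned so far: [1, 3]
unit clause [-4] forces x4=F; simplify:
  drop 4 from [-2, 4] -> [-2]
  satisfied 2 clause(s); 1 remain; assigned so far: [1, 3, 4]
unit clause [-2] forces x2=F; simplify:
  satisfied 1 clause(s); 0 remain; assigned so far: [1, 2, 3, 4]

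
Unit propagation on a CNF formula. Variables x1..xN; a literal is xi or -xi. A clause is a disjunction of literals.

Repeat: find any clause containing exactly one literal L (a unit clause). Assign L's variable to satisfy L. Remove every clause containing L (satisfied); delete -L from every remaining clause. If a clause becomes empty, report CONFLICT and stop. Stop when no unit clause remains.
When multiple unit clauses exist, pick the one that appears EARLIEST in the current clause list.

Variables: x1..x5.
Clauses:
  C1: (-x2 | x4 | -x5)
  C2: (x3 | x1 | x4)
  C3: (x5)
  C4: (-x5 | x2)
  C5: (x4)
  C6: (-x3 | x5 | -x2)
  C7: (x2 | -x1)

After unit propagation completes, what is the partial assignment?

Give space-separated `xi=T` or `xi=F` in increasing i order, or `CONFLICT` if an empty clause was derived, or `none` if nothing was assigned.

Answer: x2=T x4=T x5=T

Derivation:
unit clause [5] forces x5=T; simplify:
  drop -5 from [-2, 4, -5] -> [-2, 4]
  drop -5 from [-5, 2] -> [2]
  satisfied 2 clause(s); 5 remain; assigned so far: [5]
unit clause [2] forces x2=T; simplify:
  drop -2 from [-2, 4] -> [4]
  satisfied 2 clause(s); 3 remain; assigned so far: [2, 5]
unit clause [4] forces x4=T; simplify:
  satisfied 3 clause(s); 0 remain; assigned so far: [2, 4, 5]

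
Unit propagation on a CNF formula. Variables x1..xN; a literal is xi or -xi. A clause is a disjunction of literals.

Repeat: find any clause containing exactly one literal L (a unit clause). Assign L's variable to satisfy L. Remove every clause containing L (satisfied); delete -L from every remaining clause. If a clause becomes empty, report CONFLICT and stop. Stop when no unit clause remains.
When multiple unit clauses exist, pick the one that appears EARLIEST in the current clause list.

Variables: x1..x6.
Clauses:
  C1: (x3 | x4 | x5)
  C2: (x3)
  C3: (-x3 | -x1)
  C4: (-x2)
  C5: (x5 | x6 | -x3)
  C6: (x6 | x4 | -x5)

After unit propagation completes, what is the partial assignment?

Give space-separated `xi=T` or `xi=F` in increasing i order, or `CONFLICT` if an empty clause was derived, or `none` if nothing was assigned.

unit clause [3] forces x3=T; simplify:
  drop -3 from [-3, -1] -> [-1]
  drop -3 from [5, 6, -3] -> [5, 6]
  satisfied 2 clause(s); 4 remain; assigned so far: [3]
unit clause [-1] forces x1=F; simplify:
  satisfied 1 clause(s); 3 remain; assigned so far: [1, 3]
unit clause [-2] forces x2=F; simplify:
  satisfied 1 clause(s); 2 remain; assigned so far: [1, 2, 3]

Answer: x1=F x2=F x3=T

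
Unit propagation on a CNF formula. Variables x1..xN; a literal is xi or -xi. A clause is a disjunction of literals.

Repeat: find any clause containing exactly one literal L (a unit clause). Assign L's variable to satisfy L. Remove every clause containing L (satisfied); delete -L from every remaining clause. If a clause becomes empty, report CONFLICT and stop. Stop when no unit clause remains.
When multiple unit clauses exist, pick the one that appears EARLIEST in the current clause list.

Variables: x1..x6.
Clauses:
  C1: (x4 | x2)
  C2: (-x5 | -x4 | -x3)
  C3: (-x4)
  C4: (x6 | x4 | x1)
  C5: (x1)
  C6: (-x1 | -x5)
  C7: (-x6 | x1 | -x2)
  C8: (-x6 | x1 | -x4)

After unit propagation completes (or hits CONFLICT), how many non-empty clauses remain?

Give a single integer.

Answer: 0

Derivation:
unit clause [-4] forces x4=F; simplify:
  drop 4 from [4, 2] -> [2]
  drop 4 from [6, 4, 1] -> [6, 1]
  satisfied 3 clause(s); 5 remain; assigned so far: [4]
unit clause [2] forces x2=T; simplify:
  drop -2 from [-6, 1, -2] -> [-6, 1]
  satisfied 1 clause(s); 4 remain; assigned so far: [2, 4]
unit clause [1] forces x1=T; simplify:
  drop -1 from [-1, -5] -> [-5]
  satisfied 3 clause(s); 1 remain; assigned so far: [1, 2, 4]
unit clause [-5] forces x5=F; simplify:
  satisfied 1 clause(s); 0 remain; assigned so far: [1, 2, 4, 5]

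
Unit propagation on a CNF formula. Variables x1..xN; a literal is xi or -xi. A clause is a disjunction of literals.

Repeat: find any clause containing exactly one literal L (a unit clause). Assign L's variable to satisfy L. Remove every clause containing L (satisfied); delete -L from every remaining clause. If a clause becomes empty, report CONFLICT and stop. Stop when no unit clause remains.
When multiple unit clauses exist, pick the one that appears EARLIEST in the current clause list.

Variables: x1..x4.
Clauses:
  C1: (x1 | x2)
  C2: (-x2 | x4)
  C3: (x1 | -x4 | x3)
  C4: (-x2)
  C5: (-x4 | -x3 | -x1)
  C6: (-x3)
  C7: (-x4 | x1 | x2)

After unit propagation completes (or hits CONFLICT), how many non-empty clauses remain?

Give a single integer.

Answer: 0

Derivation:
unit clause [-2] forces x2=F; simplify:
  drop 2 from [1, 2] -> [1]
  drop 2 from [-4, 1, 2] -> [-4, 1]
  satisfied 2 clause(s); 5 remain; assigned so far: [2]
unit clause [1] forces x1=T; simplify:
  drop -1 from [-4, -3, -1] -> [-4, -3]
  satisfied 3 clause(s); 2 remain; assigned so far: [1, 2]
unit clause [-3] forces x3=F; simplify:
  satisfied 2 clause(s); 0 remain; assigned so far: [1, 2, 3]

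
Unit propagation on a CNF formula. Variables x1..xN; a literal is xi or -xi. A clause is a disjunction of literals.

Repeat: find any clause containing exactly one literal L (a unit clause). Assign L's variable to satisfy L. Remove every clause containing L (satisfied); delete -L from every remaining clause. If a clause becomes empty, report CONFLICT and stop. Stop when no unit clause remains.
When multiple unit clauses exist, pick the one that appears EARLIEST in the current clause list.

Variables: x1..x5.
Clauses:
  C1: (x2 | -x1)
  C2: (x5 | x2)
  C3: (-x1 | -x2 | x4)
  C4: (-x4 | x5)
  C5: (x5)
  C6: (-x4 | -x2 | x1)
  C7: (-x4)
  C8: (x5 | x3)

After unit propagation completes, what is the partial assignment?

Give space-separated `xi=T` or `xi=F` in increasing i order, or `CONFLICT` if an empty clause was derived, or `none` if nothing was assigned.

Answer: x4=F x5=T

Derivation:
unit clause [5] forces x5=T; simplify:
  satisfied 4 clause(s); 4 remain; assigned so far: [5]
unit clause [-4] forces x4=F; simplify:
  drop 4 from [-1, -2, 4] -> [-1, -2]
  satisfied 2 clause(s); 2 remain; assigned so far: [4, 5]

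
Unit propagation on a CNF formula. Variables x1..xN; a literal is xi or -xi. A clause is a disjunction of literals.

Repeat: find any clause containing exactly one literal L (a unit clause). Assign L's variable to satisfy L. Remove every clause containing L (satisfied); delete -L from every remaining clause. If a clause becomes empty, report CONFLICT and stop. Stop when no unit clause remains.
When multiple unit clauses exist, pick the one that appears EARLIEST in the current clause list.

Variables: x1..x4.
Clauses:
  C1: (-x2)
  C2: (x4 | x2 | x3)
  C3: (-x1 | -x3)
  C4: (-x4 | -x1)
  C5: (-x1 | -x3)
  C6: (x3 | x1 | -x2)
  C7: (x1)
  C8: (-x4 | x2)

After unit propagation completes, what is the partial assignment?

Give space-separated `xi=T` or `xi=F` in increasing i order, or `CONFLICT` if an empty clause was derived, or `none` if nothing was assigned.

Answer: CONFLICT

Derivation:
unit clause [-2] forces x2=F; simplify:
  drop 2 from [4, 2, 3] -> [4, 3]
  drop 2 from [-4, 2] -> [-4]
  satisfied 2 clause(s); 6 remain; assigned so far: [2]
unit clause [1] forces x1=T; simplify:
  drop -1 from [-1, -3] -> [-3]
  drop -1 from [-4, -1] -> [-4]
  drop -1 from [-1, -3] -> [-3]
  satisfied 1 clause(s); 5 remain; assigned so far: [1, 2]
unit clause [-3] forces x3=F; simplify:
  drop 3 from [4, 3] -> [4]
  satisfied 2 clause(s); 3 remain; assigned so far: [1, 2, 3]
unit clause [4] forces x4=T; simplify:
  drop -4 from [-4] -> [] (empty!)
  drop -4 from [-4] -> [] (empty!)
  satisfied 1 clause(s); 2 remain; assigned so far: [1, 2, 3, 4]
CONFLICT (empty clause)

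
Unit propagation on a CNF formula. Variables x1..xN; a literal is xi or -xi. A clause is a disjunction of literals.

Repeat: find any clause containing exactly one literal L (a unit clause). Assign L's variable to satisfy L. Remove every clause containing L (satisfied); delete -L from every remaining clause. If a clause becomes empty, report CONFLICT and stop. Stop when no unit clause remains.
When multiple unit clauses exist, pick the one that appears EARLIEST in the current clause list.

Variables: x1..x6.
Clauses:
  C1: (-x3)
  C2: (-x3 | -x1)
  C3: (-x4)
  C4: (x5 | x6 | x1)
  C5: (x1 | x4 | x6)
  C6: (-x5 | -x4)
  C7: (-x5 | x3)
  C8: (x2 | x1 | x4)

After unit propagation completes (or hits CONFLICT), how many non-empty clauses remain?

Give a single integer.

Answer: 3

Derivation:
unit clause [-3] forces x3=F; simplify:
  drop 3 from [-5, 3] -> [-5]
  satisfied 2 clause(s); 6 remain; assigned so far: [3]
unit clause [-4] forces x4=F; simplify:
  drop 4 from [1, 4, 6] -> [1, 6]
  drop 4 from [2, 1, 4] -> [2, 1]
  satisfied 2 clause(s); 4 remain; assigned so far: [3, 4]
unit clause [-5] forces x5=F; simplify:
  drop 5 from [5, 6, 1] -> [6, 1]
  satisfied 1 clause(s); 3 remain; assigned so far: [3, 4, 5]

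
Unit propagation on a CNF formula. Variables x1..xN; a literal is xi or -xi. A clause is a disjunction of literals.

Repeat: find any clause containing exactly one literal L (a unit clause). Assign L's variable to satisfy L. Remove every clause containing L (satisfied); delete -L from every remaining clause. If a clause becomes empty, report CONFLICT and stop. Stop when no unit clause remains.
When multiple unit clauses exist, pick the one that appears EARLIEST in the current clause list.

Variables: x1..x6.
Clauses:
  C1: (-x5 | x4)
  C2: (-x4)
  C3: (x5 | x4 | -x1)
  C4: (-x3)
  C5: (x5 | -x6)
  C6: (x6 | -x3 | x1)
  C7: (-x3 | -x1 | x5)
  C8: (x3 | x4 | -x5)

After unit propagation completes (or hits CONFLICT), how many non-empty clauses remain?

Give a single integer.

unit clause [-4] forces x4=F; simplify:
  drop 4 from [-5, 4] -> [-5]
  drop 4 from [5, 4, -1] -> [5, -1]
  drop 4 from [3, 4, -5] -> [3, -5]
  satisfied 1 clause(s); 7 remain; assigned so far: [4]
unit clause [-5] forces x5=F; simplify:
  drop 5 from [5, -1] -> [-1]
  drop 5 from [5, -6] -> [-6]
  drop 5 from [-3, -1, 5] -> [-3, -1]
  satisfied 2 clause(s); 5 remain; assigned so far: [4, 5]
unit clause [-1] forces x1=F; simplify:
  drop 1 from [6, -3, 1] -> [6, -3]
  satisfied 2 clause(s); 3 remain; assigned so far: [1, 4, 5]
unit clause [-3] forces x3=F; simplify:
  satisfied 2 clause(s); 1 remain; assigned so far: [1, 3, 4, 5]
unit clause [-6] forces x6=F; simplify:
  satisfied 1 clause(s); 0 remain; assigned so far: [1, 3, 4, 5, 6]

Answer: 0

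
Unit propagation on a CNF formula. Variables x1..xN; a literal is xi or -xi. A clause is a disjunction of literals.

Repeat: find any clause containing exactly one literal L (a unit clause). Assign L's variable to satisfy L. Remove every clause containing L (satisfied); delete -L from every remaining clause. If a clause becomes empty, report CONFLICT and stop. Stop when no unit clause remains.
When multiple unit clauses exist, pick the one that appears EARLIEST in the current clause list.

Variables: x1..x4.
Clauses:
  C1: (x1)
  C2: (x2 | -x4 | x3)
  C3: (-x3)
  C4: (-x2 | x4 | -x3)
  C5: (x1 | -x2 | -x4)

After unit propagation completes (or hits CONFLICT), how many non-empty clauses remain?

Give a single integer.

unit clause [1] forces x1=T; simplify:
  satisfied 2 clause(s); 3 remain; assigned so far: [1]
unit clause [-3] forces x3=F; simplify:
  drop 3 from [2, -4, 3] -> [2, -4]
  satisfied 2 clause(s); 1 remain; assigned so far: [1, 3]

Answer: 1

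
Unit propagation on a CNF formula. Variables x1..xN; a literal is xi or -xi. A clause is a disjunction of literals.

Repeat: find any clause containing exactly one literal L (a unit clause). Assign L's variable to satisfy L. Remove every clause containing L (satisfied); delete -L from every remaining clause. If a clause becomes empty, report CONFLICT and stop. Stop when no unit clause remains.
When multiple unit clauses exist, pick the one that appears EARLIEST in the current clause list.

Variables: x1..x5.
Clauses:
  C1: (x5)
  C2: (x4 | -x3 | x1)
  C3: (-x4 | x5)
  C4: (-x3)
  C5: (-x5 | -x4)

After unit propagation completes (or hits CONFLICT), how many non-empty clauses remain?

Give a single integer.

unit clause [5] forces x5=T; simplify:
  drop -5 from [-5, -4] -> [-4]
  satisfied 2 clause(s); 3 remain; assigned so far: [5]
unit clause [-3] forces x3=F; simplify:
  satisfied 2 clause(s); 1 remain; assigned so far: [3, 5]
unit clause [-4] forces x4=F; simplify:
  satisfied 1 clause(s); 0 remain; assigned so far: [3, 4, 5]

Answer: 0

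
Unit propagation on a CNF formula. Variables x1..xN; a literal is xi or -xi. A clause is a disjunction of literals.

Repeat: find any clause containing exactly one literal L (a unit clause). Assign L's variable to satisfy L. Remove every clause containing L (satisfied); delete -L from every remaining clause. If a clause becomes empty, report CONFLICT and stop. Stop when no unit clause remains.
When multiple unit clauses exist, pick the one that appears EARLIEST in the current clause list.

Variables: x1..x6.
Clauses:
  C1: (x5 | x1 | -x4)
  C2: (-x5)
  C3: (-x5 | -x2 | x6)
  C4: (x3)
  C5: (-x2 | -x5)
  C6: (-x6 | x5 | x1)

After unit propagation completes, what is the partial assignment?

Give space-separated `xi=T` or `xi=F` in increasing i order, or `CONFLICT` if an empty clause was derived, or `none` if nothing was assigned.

Answer: x3=T x5=F

Derivation:
unit clause [-5] forces x5=F; simplify:
  drop 5 from [5, 1, -4] -> [1, -4]
  drop 5 from [-6, 5, 1] -> [-6, 1]
  satisfied 3 clause(s); 3 remain; assigned so far: [5]
unit clause [3] forces x3=T; simplify:
  satisfied 1 clause(s); 2 remain; assigned so far: [3, 5]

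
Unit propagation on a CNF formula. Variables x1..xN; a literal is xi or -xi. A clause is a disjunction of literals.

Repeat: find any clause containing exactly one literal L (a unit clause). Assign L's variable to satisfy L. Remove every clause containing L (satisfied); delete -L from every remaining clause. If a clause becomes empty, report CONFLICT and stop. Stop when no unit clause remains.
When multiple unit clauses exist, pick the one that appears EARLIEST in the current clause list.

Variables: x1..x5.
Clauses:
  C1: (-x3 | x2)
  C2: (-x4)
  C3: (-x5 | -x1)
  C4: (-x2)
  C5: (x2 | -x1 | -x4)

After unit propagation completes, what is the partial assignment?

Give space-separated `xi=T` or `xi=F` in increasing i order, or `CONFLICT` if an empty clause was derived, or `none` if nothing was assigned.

unit clause [-4] forces x4=F; simplify:
  satisfied 2 clause(s); 3 remain; assigned so far: [4]
unit clause [-2] forces x2=F; simplify:
  drop 2 from [-3, 2] -> [-3]
  satisfied 1 clause(s); 2 remain; assigned so far: [2, 4]
unit clause [-3] forces x3=F; simplify:
  satisfied 1 clause(s); 1 remain; assigned so far: [2, 3, 4]

Answer: x2=F x3=F x4=F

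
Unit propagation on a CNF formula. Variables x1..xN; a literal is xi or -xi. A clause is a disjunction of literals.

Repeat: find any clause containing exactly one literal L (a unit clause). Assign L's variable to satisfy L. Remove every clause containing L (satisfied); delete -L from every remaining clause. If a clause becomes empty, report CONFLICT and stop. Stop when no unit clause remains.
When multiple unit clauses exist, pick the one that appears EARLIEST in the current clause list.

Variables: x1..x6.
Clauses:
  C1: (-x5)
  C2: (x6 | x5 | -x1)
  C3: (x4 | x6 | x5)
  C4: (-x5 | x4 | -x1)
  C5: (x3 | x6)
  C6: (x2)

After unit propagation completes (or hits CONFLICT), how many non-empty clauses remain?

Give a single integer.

unit clause [-5] forces x5=F; simplify:
  drop 5 from [6, 5, -1] -> [6, -1]
  drop 5 from [4, 6, 5] -> [4, 6]
  satisfied 2 clause(s); 4 remain; assigned so far: [5]
unit clause [2] forces x2=T; simplify:
  satisfied 1 clause(s); 3 remain; assigned so far: [2, 5]

Answer: 3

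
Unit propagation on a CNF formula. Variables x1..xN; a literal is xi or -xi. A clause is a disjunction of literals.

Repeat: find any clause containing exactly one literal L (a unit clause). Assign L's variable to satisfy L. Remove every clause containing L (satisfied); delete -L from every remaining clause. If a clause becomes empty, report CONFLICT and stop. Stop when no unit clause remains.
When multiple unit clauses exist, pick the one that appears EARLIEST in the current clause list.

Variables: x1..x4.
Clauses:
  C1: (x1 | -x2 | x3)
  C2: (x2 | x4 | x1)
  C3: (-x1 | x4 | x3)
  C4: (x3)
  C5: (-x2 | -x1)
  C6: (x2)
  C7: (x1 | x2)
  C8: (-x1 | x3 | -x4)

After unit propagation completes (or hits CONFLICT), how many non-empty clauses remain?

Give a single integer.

unit clause [3] forces x3=T; simplify:
  satisfied 4 clause(s); 4 remain; assigned so far: [3]
unit clause [2] forces x2=T; simplify:
  drop -2 from [-2, -1] -> [-1]
  satisfied 3 clause(s); 1 remain; assigned so far: [2, 3]
unit clause [-1] forces x1=F; simplify:
  satisfied 1 clause(s); 0 remain; assigned so far: [1, 2, 3]

Answer: 0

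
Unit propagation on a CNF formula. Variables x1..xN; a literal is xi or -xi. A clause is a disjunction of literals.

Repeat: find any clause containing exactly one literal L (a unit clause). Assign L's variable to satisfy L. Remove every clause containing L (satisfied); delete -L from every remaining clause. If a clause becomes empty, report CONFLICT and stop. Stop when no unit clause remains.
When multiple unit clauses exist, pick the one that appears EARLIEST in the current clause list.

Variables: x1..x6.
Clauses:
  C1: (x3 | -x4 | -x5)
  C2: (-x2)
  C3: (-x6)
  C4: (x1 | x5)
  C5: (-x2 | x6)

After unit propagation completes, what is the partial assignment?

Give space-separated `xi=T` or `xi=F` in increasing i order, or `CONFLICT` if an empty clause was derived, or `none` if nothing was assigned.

Answer: x2=F x6=F

Derivation:
unit clause [-2] forces x2=F; simplify:
  satisfied 2 clause(s); 3 remain; assigned so far: [2]
unit clause [-6] forces x6=F; simplify:
  satisfied 1 clause(s); 2 remain; assigned so far: [2, 6]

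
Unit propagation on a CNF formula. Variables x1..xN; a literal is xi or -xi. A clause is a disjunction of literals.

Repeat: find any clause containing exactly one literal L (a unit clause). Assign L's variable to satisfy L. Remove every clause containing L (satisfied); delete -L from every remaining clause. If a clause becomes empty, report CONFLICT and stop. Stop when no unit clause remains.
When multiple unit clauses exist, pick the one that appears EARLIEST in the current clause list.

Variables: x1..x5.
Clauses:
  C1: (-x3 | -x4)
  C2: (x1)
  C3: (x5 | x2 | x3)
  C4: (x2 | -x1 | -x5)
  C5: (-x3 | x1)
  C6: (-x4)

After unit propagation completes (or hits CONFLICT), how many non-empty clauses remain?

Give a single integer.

Answer: 2

Derivation:
unit clause [1] forces x1=T; simplify:
  drop -1 from [2, -1, -5] -> [2, -5]
  satisfied 2 clause(s); 4 remain; assigned so far: [1]
unit clause [-4] forces x4=F; simplify:
  satisfied 2 clause(s); 2 remain; assigned so far: [1, 4]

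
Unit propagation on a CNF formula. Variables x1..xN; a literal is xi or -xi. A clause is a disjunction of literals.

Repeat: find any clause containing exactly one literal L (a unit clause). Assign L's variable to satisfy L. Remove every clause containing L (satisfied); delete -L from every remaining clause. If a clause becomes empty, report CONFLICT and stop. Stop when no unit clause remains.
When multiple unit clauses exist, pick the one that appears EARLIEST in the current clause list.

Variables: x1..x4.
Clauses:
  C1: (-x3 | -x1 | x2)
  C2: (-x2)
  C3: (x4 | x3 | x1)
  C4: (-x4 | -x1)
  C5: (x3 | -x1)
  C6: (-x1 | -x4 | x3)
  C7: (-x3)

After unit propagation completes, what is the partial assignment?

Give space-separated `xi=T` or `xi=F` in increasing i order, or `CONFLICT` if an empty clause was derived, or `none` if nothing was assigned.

Answer: x1=F x2=F x3=F x4=T

Derivation:
unit clause [-2] forces x2=F; simplify:
  drop 2 from [-3, -1, 2] -> [-3, -1]
  satisfied 1 clause(s); 6 remain; assigned so far: [2]
unit clause [-3] forces x3=F; simplify:
  drop 3 from [4, 3, 1] -> [4, 1]
  drop 3 from [3, -1] -> [-1]
  drop 3 from [-1, -4, 3] -> [-1, -4]
  satisfied 2 clause(s); 4 remain; assigned so far: [2, 3]
unit clause [-1] forces x1=F; simplify:
  drop 1 from [4, 1] -> [4]
  satisfied 3 clause(s); 1 remain; assigned so far: [1, 2, 3]
unit clause [4] forces x4=T; simplify:
  satisfied 1 clause(s); 0 remain; assigned so far: [1, 2, 3, 4]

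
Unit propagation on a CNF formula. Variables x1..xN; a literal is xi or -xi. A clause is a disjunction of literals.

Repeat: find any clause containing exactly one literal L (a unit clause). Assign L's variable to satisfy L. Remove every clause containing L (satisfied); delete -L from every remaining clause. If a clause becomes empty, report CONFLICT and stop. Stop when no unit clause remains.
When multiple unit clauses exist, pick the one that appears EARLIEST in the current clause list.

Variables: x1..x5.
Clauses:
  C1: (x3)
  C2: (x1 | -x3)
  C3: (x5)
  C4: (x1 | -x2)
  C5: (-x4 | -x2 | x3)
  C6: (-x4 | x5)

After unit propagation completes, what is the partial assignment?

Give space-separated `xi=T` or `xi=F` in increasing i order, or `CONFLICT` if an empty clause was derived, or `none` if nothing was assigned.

Answer: x1=T x3=T x5=T

Derivation:
unit clause [3] forces x3=T; simplify:
  drop -3 from [1, -3] -> [1]
  satisfied 2 clause(s); 4 remain; assigned so far: [3]
unit clause [1] forces x1=T; simplify:
  satisfied 2 clause(s); 2 remain; assigned so far: [1, 3]
unit clause [5] forces x5=T; simplify:
  satisfied 2 clause(s); 0 remain; assigned so far: [1, 3, 5]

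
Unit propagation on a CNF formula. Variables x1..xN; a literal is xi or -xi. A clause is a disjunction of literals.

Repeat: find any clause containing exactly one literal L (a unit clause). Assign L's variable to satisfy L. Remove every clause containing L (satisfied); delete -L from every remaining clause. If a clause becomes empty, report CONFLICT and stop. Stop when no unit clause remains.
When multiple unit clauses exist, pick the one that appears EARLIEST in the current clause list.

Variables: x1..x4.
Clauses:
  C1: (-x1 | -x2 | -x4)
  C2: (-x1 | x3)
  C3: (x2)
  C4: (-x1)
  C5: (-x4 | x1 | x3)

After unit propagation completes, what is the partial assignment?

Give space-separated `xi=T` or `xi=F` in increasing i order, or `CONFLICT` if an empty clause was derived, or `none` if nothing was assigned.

unit clause [2] forces x2=T; simplify:
  drop -2 from [-1, -2, -4] -> [-1, -4]
  satisfied 1 clause(s); 4 remain; assigned so far: [2]
unit clause [-1] forces x1=F; simplify:
  drop 1 from [-4, 1, 3] -> [-4, 3]
  satisfied 3 clause(s); 1 remain; assigned so far: [1, 2]

Answer: x1=F x2=T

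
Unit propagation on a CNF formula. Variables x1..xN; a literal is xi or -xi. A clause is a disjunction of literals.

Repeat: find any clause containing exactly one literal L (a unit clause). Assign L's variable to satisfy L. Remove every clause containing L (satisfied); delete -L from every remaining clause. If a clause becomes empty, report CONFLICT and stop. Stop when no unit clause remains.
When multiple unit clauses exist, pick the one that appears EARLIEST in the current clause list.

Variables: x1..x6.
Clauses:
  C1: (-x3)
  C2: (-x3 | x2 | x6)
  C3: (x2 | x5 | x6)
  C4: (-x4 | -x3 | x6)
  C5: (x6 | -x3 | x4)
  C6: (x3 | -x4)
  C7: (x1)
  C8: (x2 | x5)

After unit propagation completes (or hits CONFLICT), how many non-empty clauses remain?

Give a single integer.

unit clause [-3] forces x3=F; simplify:
  drop 3 from [3, -4] -> [-4]
  satisfied 4 clause(s); 4 remain; assigned so far: [3]
unit clause [-4] forces x4=F; simplify:
  satisfied 1 clause(s); 3 remain; assigned so far: [3, 4]
unit clause [1] forces x1=T; simplify:
  satisfied 1 clause(s); 2 remain; assigned so far: [1, 3, 4]

Answer: 2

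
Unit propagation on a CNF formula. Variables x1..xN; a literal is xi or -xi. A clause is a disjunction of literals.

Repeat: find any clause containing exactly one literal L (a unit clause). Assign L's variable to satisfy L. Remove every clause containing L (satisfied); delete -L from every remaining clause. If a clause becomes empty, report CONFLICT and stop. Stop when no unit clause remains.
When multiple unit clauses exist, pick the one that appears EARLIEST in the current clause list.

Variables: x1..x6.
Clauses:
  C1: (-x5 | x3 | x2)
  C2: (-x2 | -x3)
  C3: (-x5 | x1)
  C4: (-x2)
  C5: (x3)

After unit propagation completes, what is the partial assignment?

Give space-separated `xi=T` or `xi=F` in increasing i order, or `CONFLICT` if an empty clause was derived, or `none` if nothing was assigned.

unit clause [-2] forces x2=F; simplify:
  drop 2 from [-5, 3, 2] -> [-5, 3]
  satisfied 2 clause(s); 3 remain; assigned so far: [2]
unit clause [3] forces x3=T; simplify:
  satisfied 2 clause(s); 1 remain; assigned so far: [2, 3]

Answer: x2=F x3=T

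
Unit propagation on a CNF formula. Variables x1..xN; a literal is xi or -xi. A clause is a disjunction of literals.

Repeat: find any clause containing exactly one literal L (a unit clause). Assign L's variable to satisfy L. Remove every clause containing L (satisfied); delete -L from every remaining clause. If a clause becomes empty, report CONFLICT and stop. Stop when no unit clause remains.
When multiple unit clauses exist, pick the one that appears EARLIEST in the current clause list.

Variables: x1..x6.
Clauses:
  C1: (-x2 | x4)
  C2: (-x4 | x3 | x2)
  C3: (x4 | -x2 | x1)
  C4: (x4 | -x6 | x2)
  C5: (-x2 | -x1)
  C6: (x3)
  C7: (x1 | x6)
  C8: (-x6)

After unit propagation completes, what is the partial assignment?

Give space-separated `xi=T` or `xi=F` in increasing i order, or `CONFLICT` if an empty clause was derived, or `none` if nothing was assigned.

unit clause [3] forces x3=T; simplify:
  satisfied 2 clause(s); 6 remain; assigned so far: [3]
unit clause [-6] forces x6=F; simplify:
  drop 6 from [1, 6] -> [1]
  satisfied 2 clause(s); 4 remain; assigned so far: [3, 6]
unit clause [1] forces x1=T; simplify:
  drop -1 from [-2, -1] -> [-2]
  satisfied 2 clause(s); 2 remain; assigned so far: [1, 3, 6]
unit clause [-2] forces x2=F; simplify:
  satisfied 2 clause(s); 0 remain; assigned so far: [1, 2, 3, 6]

Answer: x1=T x2=F x3=T x6=F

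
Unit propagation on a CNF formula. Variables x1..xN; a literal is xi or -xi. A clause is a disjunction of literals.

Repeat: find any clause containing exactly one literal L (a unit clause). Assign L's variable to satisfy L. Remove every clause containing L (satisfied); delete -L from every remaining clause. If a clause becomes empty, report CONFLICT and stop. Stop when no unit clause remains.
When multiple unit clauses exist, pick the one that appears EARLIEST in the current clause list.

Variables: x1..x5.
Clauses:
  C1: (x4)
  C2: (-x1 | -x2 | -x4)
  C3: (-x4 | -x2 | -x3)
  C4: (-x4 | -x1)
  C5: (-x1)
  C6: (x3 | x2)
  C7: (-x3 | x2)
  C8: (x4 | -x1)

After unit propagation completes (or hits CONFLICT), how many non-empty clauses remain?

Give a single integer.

unit clause [4] forces x4=T; simplify:
  drop -4 from [-1, -2, -4] -> [-1, -2]
  drop -4 from [-4, -2, -3] -> [-2, -3]
  drop -4 from [-4, -1] -> [-1]
  satisfied 2 clause(s); 6 remain; assigned so far: [4]
unit clause [-1] forces x1=F; simplify:
  satisfied 3 clause(s); 3 remain; assigned so far: [1, 4]

Answer: 3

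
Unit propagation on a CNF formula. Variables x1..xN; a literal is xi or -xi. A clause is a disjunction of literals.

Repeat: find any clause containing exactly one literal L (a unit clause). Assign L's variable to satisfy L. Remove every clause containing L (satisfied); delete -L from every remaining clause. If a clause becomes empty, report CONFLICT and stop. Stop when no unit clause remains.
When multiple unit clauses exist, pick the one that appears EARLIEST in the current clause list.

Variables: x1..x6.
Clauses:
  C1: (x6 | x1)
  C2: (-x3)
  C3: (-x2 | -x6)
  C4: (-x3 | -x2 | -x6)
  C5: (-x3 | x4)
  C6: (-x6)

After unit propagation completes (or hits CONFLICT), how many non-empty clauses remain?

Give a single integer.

unit clause [-3] forces x3=F; simplify:
  satisfied 3 clause(s); 3 remain; assigned so far: [3]
unit clause [-6] forces x6=F; simplify:
  drop 6 from [6, 1] -> [1]
  satisfied 2 clause(s); 1 remain; assigned so far: [3, 6]
unit clause [1] forces x1=T; simplify:
  satisfied 1 clause(s); 0 remain; assigned so far: [1, 3, 6]

Answer: 0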